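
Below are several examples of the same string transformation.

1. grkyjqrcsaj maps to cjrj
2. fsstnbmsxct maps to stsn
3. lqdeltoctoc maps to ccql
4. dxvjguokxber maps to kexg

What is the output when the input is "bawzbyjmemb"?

mbab

What's happening: keep one character in every 3, starting at position 2 (positions 2nd, 5th, 8th, ...), then move the last 2 characters to the front (rotate right by 2).
On "bawzbyjmemb" that produces "mbab".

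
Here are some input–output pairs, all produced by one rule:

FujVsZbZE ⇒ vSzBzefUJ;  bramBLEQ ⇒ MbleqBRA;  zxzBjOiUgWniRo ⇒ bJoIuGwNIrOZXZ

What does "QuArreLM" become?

RRElmqUa

What's happening: move the first 3 characters to the end (rotate left by 3), then flip the case of every letter.
"QuArreLM" → "rreLMQuA" → "RRElmqUa".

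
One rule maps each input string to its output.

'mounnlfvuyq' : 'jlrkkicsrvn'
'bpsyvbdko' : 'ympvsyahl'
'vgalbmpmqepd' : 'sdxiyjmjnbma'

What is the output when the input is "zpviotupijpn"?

The transformation: shift every letter 3 places backward in the alphabet (wrapping around).
For "zpviotupijpn" the result is "wmsflqrmfgmk".

wmsflqrmfgmk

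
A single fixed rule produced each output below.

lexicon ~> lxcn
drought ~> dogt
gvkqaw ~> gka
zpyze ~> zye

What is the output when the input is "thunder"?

What's happening: keep every other character starting from the first (positions 1st, 3rd, 5th, ...).
Applying that to "thunder" gives "tudr".

tudr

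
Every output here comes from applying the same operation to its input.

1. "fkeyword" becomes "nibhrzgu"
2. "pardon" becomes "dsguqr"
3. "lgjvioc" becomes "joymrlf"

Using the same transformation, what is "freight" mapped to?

uilhkjw

Rule — swap each adjacent pair of characters (1↔2, 3↔4, ...), then shift every letter 3 places forward in the alphabet (wrapping around).
For "freight" the result is "uilhkjw".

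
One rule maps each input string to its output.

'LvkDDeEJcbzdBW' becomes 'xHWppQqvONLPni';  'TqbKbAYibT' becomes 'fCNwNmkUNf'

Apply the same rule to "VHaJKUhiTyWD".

The transformation: flip the case of every letter, then shift every letter 12 places forward in the alphabet (wrapping around).
On "VHaJKUhiTyWD": the first step gives "vhAjkuHItYwd", and the second then gives "htMvwgTUfKip".

htMvwgTUfKip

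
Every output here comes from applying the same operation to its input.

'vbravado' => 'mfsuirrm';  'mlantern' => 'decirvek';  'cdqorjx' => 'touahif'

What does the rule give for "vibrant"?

In each case the input is transformed by: shift every letter 9 places backward in the alphabet (wrapping around), then take characters alternately from the front and the back (1st, last, 2nd, 2nd-last, ...).
For "vibrant", step one produces "mzsirek"; step two turns that into "mkzesri".
(Check on "mlantern": → "dcrekvie" → "decirvek" ✓)

mkzesri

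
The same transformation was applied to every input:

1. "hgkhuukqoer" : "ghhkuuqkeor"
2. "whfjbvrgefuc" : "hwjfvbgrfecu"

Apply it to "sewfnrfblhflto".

What's happening: swap each adjacent pair of characters (1↔2, 3↔4, ...).
So "sewfnrfblhflto" becomes "esfwrnbfhllfot".

esfwrnbfhllfot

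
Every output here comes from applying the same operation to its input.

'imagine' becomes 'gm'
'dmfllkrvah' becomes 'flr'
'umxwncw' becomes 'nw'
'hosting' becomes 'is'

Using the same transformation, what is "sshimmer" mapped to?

What's happening: sort the characters into alphabetical order, then keep one character in every 3, starting at position 3 (positions 3rd, 6th, 9th, ...).
Working it through for "sshimmer": intermediate "ehimmrss", final "ir".
(Check on "imagine": → "aegiimn" → "gm" ✓)

ir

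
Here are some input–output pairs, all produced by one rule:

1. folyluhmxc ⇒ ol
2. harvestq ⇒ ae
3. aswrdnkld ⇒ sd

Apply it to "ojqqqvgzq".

jq

In each case the input is transformed by: keep one character in every 3, starting at position 2 (positions 2nd, 5th, 8th, ...), then delete the last character.
Working it through for "ojqqqvgzq": intermediate "jqz", final "jq".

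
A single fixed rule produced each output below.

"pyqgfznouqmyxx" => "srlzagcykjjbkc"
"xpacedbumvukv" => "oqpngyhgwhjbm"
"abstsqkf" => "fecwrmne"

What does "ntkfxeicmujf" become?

rjquoygvrzfw

Rule — move the first 3 characters to the end (rotate left by 3), then shift every letter 12 places forward in the alphabet (wrapping around).
So "ntkfxeicmujf" becomes "rjquoygvrzfw".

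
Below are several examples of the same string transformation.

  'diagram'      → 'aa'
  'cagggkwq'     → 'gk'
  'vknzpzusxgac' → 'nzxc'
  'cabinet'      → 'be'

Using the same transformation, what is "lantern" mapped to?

nr

The transformation: keep one character in every 3, starting at position 3 (positions 3rd, 6th, 9th, ...).
So "lantern" becomes "nr".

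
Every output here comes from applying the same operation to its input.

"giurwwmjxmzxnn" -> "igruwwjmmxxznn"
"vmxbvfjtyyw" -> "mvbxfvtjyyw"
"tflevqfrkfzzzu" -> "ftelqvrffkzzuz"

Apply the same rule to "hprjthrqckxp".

phjrhtqrkcpx

In each case the input is transformed by: swap each adjacent pair of characters (1↔2, 3↔4, ...).
Doing the same to "hprjthrqckxp": "phjrhtqrkcpx".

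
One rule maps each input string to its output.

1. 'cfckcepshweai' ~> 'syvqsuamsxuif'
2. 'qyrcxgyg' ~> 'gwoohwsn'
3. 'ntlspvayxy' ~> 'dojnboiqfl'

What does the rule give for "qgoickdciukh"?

The pattern: take characters alternately from the front and the back (1st, last, 2nd, 2nd-last, ...), then shift every letter 10 places backward in the alphabet (wrapping around).
"qgoickdciukh" → "qhgkouiicckd" → "gxwaekyyssat".

gxwaekyyssat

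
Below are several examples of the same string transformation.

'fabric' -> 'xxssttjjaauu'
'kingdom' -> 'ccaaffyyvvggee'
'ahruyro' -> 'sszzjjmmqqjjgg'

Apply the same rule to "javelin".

Rule — shift every letter 8 places backward in the alphabet (wrapping around), then double every character.
On "javelin" that produces "bbssnnwwddaaff".
(Check on "ahruyro": → "szjmqjg" → "sszzjjmmqqjjgg" ✓)

bbssnnwwddaaff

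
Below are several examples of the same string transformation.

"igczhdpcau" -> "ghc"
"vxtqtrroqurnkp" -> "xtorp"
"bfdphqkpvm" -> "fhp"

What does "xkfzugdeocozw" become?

kueo

Looking at the pairs, the operation is to keep one character in every 3, starting at position 2 (positions 2nd, 5th, 8th, ...).
On "xkfzugdeocozw" that produces "kueo".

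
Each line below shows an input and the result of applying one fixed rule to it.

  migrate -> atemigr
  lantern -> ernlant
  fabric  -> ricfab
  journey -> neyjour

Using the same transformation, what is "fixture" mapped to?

urefixt

Rule — move the last 3 characters to the front (rotate right by 3).
Doing the same to "fixture": "urefixt".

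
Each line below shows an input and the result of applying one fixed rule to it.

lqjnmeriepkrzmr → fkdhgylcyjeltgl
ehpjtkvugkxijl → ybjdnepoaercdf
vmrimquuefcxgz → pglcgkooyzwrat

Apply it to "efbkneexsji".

The pattern: shift every letter 6 places backward in the alphabet (wrapping around).
On "efbkneexsji" that produces "yzvehyyrmdc".

yzvehyyrmdc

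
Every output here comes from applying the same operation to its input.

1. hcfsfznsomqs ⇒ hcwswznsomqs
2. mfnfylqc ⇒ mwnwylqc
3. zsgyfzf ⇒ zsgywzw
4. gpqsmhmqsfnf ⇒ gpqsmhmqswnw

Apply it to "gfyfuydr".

gwywuydr

The pattern: replace every "f" with "w".
So "gfyfuydr" becomes "gwywuydr".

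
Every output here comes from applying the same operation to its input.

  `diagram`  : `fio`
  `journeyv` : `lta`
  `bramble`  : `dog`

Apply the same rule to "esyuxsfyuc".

gwhe

The transformation: keep one character in every 3, starting at position 1 (positions 1st, 4th, 7th, ...), then shift every letter 2 places forward in the alphabet (wrapping around).
"esyuxsfyuc" → "eufc" → "gwhe".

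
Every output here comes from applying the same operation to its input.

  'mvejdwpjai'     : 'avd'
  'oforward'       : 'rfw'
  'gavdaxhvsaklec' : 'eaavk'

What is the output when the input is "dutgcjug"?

Each output is the input with this applied: move the last 3 characters to the front (rotate right by 3), then keep one character in every 3, starting at position 2 (positions 2nd, 5th, 8th, ...).
"dutgcjug" → "jugdutgc" → "uuc".

uuc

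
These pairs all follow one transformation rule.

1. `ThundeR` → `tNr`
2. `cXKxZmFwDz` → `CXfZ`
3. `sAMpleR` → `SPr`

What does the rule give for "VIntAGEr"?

vTe

In each case the input is transformed by: keep one character in every 3, starting at position 1 (positions 1st, 4th, 7th, ...), then flip the case of every letter.
So "VIntAGEr" becomes "vTe".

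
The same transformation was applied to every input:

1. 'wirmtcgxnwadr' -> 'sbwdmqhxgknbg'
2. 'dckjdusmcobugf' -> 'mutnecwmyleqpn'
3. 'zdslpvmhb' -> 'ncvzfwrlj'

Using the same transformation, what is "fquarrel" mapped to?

aekbbovp

Rule — shift every letter 10 places forward in the alphabet (wrapping around), then move the first character to the end.
So "fquarrel" becomes "aekbbovp".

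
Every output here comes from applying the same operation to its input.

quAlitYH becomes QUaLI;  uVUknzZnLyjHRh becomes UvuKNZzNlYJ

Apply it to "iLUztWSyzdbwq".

IluZTwsYZD

Rule — flip the case of every letter, then delete the last 3 characters.
For "iLUztWSyzdbwq", step one produces "IluZTwsYZDBWQ"; step two turns that into "IluZTwsYZD".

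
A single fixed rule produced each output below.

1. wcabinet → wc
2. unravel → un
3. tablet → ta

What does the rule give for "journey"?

The pattern: keep only the first 2 characters.
"journey" → "jo".

jo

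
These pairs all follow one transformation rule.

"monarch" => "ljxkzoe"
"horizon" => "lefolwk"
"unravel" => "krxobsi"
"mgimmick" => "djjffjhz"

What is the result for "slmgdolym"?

Rule — shift every letter 3 places backward in the alphabet (wrapping around), then swap each adjacent pair of characters (1↔2, 3↔4, ...).
On "slmgdolym" that produces "ipdjlavij".
(Check on "monarch": → "jlkxoze" → "ljxkzoe" ✓)

ipdjlavij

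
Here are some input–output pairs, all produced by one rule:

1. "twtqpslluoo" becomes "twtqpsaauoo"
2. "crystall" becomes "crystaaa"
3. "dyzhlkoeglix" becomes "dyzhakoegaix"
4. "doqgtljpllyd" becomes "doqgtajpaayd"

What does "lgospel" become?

agospea

What's happening: replace every "l" with "a".
So "lgospel" becomes "agospea".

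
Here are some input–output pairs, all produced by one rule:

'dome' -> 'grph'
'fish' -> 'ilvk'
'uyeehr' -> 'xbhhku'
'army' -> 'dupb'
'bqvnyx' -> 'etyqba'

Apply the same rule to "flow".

Looking at the pairs, the operation is to shift every letter 3 places forward in the alphabet (wrapping around).
"flow" → "iorz".

iorz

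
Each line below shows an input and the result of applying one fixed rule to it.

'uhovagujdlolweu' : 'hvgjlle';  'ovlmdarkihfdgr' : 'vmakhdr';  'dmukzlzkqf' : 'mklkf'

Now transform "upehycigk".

The pattern: keep every other character starting from the second (positions 2nd, 4th, 6th, ...).
"upehycigk" → "phcg".

phcg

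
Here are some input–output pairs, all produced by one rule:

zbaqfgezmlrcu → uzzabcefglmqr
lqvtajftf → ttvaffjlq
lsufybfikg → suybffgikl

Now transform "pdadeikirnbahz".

The transformation: sort the characters into alphabetical order, then move the last 3 characters to the front (rotate right by 3).
For "pdadeikirnbahz" the result is "przaabddehiikn".

przaabddehiikn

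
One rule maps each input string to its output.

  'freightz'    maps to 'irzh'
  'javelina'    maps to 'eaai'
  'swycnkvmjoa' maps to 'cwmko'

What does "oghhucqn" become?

hgnc

Each output is the input with this applied: keep every other character starting from the second (positions 2nd, 4th, 6th, ...), then swap each adjacent pair of characters (1↔2, 3↔4, ...).
On "oghhucqn" that produces "hgnc".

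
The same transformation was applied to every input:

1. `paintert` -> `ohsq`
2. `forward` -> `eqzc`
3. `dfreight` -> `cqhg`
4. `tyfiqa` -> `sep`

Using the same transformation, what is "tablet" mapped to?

The transformation: keep every other character starting from the first (positions 1st, 3rd, 5th, ...), then shift every letter 1 place backward in the alphabet (wrapping around).
For "tablet", step one produces "tbe"; step two turns that into "sad".

sad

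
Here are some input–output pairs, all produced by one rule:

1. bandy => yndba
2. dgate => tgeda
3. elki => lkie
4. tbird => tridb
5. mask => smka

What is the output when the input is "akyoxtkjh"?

In each case the input is transformed by: sort the characters into reverse alphabetical order.
Applying that to "akyoxtkjh" gives "yxtokkjha".

yxtokkjha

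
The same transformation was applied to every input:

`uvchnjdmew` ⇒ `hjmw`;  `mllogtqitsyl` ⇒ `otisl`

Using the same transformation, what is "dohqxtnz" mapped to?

qtz

Looking at the pairs, the operation is to keep every other character starting from the second (positions 2nd, 4th, 6th, ...), then delete the first character.
Starting from "dohqxtnz": after the first operation, "oqtz"; after the second, "qtz".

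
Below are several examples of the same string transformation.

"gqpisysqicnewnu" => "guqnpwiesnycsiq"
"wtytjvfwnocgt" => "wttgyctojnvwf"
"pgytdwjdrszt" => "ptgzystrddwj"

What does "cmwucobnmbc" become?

The transformation: take characters alternately from the front and the back (1st, last, 2nd, 2nd-last, ...).
On "cmwucobnmbc" that produces "ccmbwmuncbo".

ccmbwmuncbo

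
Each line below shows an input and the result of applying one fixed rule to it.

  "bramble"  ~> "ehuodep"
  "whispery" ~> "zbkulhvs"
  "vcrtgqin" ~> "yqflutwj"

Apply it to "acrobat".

What's happening: take characters alternately from the front and the back (1st, last, 2nd, 2nd-last, ...), then shift every letter 3 places forward in the alphabet (wrapping around).
On "acrobat": the first step gives "atcarbo", and the second then gives "dwfduer".

dwfduer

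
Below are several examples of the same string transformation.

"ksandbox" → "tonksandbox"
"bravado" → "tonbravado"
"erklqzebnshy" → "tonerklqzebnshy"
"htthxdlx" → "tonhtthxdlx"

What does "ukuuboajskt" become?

tonukuuboajskt

The pattern: prepend "ton".
For "ukuuboajskt" the result is "tonukuuboajskt".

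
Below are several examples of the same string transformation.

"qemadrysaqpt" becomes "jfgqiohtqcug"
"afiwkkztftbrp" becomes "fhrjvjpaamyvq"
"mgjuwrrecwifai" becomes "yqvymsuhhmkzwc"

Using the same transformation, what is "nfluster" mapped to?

hujikbvd

Rule — shift every letter 10 places backward in the alphabet (wrapping around), then reverse the string.
Doing the same to "nfluster": "hujikbvd".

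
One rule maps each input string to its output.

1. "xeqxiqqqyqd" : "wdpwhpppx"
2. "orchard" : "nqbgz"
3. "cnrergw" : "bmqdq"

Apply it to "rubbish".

qtaah

In each case the input is transformed by: shift every letter 1 place backward in the alphabet (wrapping around), then delete the last 2 characters.
For "rubbish", step one produces "qtaahrg"; step two turns that into "qtaah".
(Check on "xeqxiqqqyqd": → "wdpwhpppxpc" → "wdpwhpppx" ✓)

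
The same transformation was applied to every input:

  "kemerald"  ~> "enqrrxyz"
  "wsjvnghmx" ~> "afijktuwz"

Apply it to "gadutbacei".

ghnnopqrtv

In each case the input is transformed by: shift every letter 13 places forward in the alphabet (wrapping around) — i.e. ROT13, then sort the characters into alphabetical order.
Working it through for "gadutbacei": intermediate "tnqhgonprv", final "ghnnopqrtv".
(Check on "wsjvnghmx": → "jfwiatuzk" → "afijktuwz" ✓)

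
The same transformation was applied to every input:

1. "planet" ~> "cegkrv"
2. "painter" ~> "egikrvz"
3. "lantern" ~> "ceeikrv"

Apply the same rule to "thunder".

The pattern: shift every letter 9 places backward in the alphabet (wrapping around), then sort the characters into alphabetical order.
"thunder" → "kyleuvi" → "eikluvy".

eikluvy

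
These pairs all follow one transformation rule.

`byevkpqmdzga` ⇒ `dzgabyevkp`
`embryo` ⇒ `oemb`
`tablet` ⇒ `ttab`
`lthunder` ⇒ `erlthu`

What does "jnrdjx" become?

xjnr

The transformation: swap the front and back halves of the string, then delete the first 2 characters.
Working it through for "jnrdjx": intermediate "djxjnr", final "xjnr".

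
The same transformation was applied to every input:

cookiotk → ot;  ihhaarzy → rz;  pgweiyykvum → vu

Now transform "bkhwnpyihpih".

In each case the input is transformed by: move the last 3 characters to the front (rotate right by 3), then keep only the first 2 characters.
Working it through for "bkhwnpyihpih": intermediate "pihbkhwnpyih", final "pi".

pi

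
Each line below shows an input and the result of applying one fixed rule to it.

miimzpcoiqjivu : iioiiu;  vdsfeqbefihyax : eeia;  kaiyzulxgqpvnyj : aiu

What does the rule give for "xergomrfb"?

eo

Looking at the pairs, the operation is to keep only the vowels.
On "xergomrfb" that produces "eo".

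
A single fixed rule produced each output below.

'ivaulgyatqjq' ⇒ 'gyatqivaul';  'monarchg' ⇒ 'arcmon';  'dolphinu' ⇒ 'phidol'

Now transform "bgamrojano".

rojabgam

The rule is to delete the last 2 characters, then swap the front and back halves of the string.
Doing the same to "bgamrojano": "rojabgam".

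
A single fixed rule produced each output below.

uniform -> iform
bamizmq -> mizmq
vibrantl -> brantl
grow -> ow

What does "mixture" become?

Each output is the input with this applied: delete the first 2 characters.
Doing the same to "mixture": "xture".

xture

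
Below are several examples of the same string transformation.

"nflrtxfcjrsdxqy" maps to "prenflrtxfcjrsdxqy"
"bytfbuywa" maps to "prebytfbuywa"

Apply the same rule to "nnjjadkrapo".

The pattern: prepend "pre".
"nnjjadkrapo" → "prennjjadkrapo".

prennjjadkrapo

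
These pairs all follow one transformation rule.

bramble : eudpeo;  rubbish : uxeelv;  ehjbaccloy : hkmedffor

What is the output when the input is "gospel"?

In each case the input is transformed by: shift every letter 3 places forward in the alphabet (wrapping around), then delete the last character.
For "gospel", step one produces "jrvsho"; step two turns that into "jrvsh".

jrvsh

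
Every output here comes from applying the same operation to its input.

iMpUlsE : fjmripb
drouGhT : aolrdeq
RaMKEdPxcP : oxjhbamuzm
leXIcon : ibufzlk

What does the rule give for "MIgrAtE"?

jfdoxqb

Looking at the pairs, the operation is to shift every letter 3 places backward in the alphabet (wrapping around), then convert every letter to lowercase.
"MIgrAtE" → "JFdoXqB" → "jfdoxqb".
(Check on "drouGhT": → "aolrDeQ" → "aolrdeq" ✓)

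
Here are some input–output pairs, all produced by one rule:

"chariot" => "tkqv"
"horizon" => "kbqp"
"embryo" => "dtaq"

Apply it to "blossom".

The transformation: shift every letter 2 places forward in the alphabet (wrapping around), then keep only the last 4 characters.
Applying both steps to "blossom": "dnquuqo", then "uuqo".

uuqo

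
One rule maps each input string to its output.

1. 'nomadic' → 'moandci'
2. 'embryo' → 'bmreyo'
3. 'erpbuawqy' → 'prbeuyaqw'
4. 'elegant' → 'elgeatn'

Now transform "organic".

In each case the input is transformed by: move the first 2 characters to the end (rotate left by 2), then take characters alternately from the front and the back (1st, last, 2nd, 2nd-last, ...).
Working it through for "organic": intermediate "ganicor", final "graonci".

graonci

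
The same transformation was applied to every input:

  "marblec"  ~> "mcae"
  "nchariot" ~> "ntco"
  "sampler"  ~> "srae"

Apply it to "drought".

dtrh

Looking at the pairs, the operation is to take characters alternately from the front and the back (1st, last, 2nd, 2nd-last, ...), then keep only the first 4 characters.
On "drought" that produces "dtrh".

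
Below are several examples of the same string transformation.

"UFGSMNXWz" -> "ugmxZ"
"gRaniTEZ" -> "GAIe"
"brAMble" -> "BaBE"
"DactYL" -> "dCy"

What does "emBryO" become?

Each output is the input with this applied: keep every other character starting from the first (positions 1st, 3rd, 5th, ...), then flip the case of every letter.
Working it through for "emBryO": intermediate "eBy", final "EbY".

EbY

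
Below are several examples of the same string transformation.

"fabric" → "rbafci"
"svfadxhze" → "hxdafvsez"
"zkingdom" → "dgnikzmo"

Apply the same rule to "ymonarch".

The transformation: reverse the string, then move the first 2 characters to the end (rotate left by 2).
On "ymonarch": the first step gives "hcranomy", and the second then gives "ranomyhc".

ranomyhc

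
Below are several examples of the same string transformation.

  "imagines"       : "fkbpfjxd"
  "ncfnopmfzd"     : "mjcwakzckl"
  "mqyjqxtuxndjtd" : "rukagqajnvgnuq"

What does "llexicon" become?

fzlkiibu

Each output is the input with this applied: shift every letter 3 places backward in the alphabet (wrapping around), then swap the front and back halves of the string.
Doing the same to "llexicon": "fzlkiibu".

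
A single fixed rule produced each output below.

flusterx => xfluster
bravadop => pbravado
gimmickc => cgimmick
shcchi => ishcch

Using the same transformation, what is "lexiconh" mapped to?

What's happening: move the last character to the front.
Applying that to "lexiconh" gives "hlexicon".

hlexicon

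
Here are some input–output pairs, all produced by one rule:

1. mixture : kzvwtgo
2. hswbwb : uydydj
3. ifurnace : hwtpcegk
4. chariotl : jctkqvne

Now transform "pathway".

cvjycar

Each output is the input with this applied: move the first character to the end, then shift every letter 2 places forward in the alphabet (wrapping around).
Applying both steps to "pathway": "athwayp", then "cvjycar".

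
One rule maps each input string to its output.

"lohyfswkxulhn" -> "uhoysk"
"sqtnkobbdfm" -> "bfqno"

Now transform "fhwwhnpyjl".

ylhwn

Each output is the input with this applied: keep every other character starting from the second (positions 2nd, 4th, 6th, ...), then move the last 2 characters to the front (rotate right by 2).
For "fhwwhnpyjl", step one produces "hwnyl"; step two turns that into "ylhwn".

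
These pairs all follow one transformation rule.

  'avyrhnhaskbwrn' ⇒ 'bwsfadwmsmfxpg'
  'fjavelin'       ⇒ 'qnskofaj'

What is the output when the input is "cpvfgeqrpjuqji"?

In each case the input is transformed by: shift every letter 5 places forward in the alphabet (wrapping around), then move the last 3 characters to the front (rotate right by 3).
Starting from "cpvfgeqrpjuqji": after the first operation, "huakljvwuozvon"; after the second, "vonhuakljvwuoz".

vonhuakljvwuoz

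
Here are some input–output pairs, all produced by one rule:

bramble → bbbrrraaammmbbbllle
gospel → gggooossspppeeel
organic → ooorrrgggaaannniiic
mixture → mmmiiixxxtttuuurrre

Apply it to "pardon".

The transformation: repeat every character 3 times, then delete the last 2 characters.
Working it through for "pardon": intermediate "pppaaarrrdddooonnn", final "pppaaarrrdddooon".
(Check on "organic": → "ooorrrgggaaannniiiccc" → "ooorrrgggaaannniiic" ✓)

pppaaarrrdddooon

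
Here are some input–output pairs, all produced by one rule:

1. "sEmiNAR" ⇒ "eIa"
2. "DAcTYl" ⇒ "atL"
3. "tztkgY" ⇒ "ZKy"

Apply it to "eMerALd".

mRl

In each case the input is transformed by: flip the case of every letter, then keep every other character starting from the second (positions 2nd, 4th, 6th, ...).
Working it through for "eMerALd": intermediate "EmERalD", final "mRl".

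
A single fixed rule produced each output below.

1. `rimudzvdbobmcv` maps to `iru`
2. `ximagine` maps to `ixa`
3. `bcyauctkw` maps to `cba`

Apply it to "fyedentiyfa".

The pattern: swap each adjacent pair of characters (1↔2, 3↔4, ...), then keep only the first 3 characters.
For "fyedentiyfa", step one produces "yfdeneitfya"; step two turns that into "yfd".

yfd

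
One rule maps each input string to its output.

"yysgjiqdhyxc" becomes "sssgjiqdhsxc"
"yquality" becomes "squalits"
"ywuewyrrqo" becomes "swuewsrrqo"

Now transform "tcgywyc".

tcgswsc

Looking at the pairs, the operation is to replace every "y" with "s".
For "tcgywyc" the result is "tcgswsc".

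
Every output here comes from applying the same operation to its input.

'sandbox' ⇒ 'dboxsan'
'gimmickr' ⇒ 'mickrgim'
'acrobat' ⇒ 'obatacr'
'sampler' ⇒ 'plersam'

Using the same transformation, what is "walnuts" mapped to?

nutswal

The rule is to move the first 3 characters to the end (rotate left by 3).
On "walnuts" that produces "nutswal".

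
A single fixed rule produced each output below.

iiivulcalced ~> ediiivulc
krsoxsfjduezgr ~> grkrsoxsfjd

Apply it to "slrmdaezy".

zyslrm

The pattern: move the last 2 characters to the front (rotate right by 2), then delete the last 3 characters.
Applying both steps to "slrmdaezy": "zyslrmdae", then "zyslrm".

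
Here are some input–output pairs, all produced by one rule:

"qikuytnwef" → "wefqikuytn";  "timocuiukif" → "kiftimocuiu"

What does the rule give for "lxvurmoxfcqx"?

cqxlxvurmoxf

In each case the input is transformed by: move the last 3 characters to the front (rotate right by 3).
Applying that to "lxvurmoxfcqx" gives "cqxlxvurmoxf".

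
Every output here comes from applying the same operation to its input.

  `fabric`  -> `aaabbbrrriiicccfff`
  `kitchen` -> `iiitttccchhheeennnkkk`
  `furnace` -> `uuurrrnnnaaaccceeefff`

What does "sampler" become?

Looking at the pairs, the operation is to repeat every character 3 times, then move the first 3 characters to the end (rotate left by 3).
Starting from "sampler": after the first operation, "sssaaammmpppllleeerrr"; after the second, "aaammmpppllleeerrrsss".

aaammmpppllleeerrrsss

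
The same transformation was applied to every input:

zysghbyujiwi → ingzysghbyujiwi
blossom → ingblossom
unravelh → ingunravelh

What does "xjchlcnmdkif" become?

ingxjchlcnmdkif

Each output is the input with this applied: prepend "ing".
For "xjchlcnmdkif" the result is "ingxjchlcnmdkif".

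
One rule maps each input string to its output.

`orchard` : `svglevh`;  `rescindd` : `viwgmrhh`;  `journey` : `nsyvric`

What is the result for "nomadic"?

rsqehmg

The pattern: shift every letter 4 places forward in the alphabet (wrapping around).
Applying that to "nomadic" gives "rsqehmg".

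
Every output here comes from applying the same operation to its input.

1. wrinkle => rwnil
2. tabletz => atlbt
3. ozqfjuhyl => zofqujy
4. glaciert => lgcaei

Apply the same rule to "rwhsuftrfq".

wrshfurt

In each case the input is transformed by: swap each adjacent pair of characters (1↔2, 3↔4, ...), then delete the last 2 characters.
"rwhsuftrfq" → "wrshfurtqf" → "wrshfurt".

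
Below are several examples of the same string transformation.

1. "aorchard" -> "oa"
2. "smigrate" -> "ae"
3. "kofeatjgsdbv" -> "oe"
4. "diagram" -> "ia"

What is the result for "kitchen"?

ie

The transformation: keep every other character starting from the second (positions 2nd, 4th, 6th, ...), then keep only the vowels.
On "kitchen": the first step gives "ice", and the second then gives "ie".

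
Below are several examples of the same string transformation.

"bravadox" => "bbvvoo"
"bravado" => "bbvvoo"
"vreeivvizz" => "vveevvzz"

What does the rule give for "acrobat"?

The transformation: keep one character in every 3, starting at position 1 (positions 1st, 4th, 7th, ...), then double every character.
Starting from "acrobat": after the first operation, "aot"; after the second, "aaoott".

aaoott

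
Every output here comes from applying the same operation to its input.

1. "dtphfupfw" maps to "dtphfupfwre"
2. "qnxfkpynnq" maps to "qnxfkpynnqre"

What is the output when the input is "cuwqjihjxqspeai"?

Rule — append "re".
On "cuwqjihjxqspeai" that produces "cuwqjihjxqspeaire".

cuwqjihjxqspeaire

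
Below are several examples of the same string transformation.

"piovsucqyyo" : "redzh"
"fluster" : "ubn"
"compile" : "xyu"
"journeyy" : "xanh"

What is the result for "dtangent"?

cwnc

Rule — keep every other character starting from the second (positions 2nd, 4th, 6th, ...), then shift every letter 9 places forward in the alphabet (wrapping around).
For "dtangent", step one produces "tnet"; step two turns that into "cwnc".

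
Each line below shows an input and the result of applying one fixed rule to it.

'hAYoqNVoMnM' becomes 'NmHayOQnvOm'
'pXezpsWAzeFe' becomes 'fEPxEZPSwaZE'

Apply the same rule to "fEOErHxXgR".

GrFeoeRhXx

In each case the input is transformed by: move the last 2 characters to the front (rotate right by 2), then flip the case of every letter.
On "fEOErHxXgR": the first step gives "gRfEOErHxX", and the second then gives "GrFeoeRhXx".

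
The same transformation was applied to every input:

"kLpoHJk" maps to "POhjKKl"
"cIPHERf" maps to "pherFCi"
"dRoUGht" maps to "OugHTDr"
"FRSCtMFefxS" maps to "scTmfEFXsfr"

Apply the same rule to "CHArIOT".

aRiotch

Looking at the pairs, the operation is to flip the case of every letter, then move the first 2 characters to the end (rotate left by 2).
On "CHArIOT" that produces "aRiotch".
(Check on "cIPHERf": → "CipherF" → "pherFCi" ✓)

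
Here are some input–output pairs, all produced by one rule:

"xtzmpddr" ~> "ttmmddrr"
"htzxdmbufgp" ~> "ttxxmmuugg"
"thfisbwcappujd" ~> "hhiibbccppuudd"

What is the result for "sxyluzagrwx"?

Each output is the input with this applied: keep every other character starting from the second (positions 2nd, 4th, 6th, ...), then double every character.
Working it through for "sxyluzagrwx": intermediate "xlzgw", final "xxllzzggww".
(Check on "thfisbwcappujd": → "hibcpud" → "hhiibbccppuudd" ✓)

xxllzzggww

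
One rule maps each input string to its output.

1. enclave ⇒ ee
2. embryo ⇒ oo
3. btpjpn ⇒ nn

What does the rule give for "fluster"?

rr

In each case the input is transformed by: double every character, then keep only the last 2 characters.
Applying both steps to "fluster": "fflluusstteerr", then "rr".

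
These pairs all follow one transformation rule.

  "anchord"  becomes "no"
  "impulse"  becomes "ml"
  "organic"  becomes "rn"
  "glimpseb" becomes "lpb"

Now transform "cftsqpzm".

fqm

Each output is the input with this applied: keep one character in every 3, starting at position 2 (positions 2nd, 5th, 8th, ...).
Doing the same to "cftsqpzm": "fqm".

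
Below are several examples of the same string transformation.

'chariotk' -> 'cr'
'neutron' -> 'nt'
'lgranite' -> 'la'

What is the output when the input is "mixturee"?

mt

Each output is the input with this applied: keep one character in every 3, starting at position 1 (positions 1st, 4th, 7th, ...), then delete the last character.
Applying both steps to "mixturee": "mte", then "mt".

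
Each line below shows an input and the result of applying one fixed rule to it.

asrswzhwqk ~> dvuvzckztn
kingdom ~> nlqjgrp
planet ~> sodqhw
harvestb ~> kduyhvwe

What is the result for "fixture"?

ilawxuh

Rule — shift every letter 3 places forward in the alphabet (wrapping around).
"fixture" → "ilawxuh".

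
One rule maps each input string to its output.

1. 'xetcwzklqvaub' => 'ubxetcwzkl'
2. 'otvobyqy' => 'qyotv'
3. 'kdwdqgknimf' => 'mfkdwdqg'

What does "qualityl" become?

ylqua

The pattern: move the last 2 characters to the front (rotate right by 2), then delete the last 3 characters.
For "qualityl", step one produces "ylqualit"; step two turns that into "ylqua".
(Check on "kdwdqgknimf": → "mfkdwdqgkni" → "mfkdwdqg" ✓)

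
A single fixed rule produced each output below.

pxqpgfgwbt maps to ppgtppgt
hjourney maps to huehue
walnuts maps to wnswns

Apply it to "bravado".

The transformation: keep one character in every 3, starting at position 1 (positions 1st, 4th, 7th, ...), then write the whole string twice.
Applying both steps to "bravado": "bvo", then "bvobvo".
(Check on "walnuts": → "wns" → "wnswns" ✓)

bvobvo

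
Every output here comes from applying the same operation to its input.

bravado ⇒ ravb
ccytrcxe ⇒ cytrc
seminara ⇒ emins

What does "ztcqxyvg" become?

tcqxz

The transformation: delete the last 3 characters, then move the first character to the end.
Working it through for "ztcqxyvg": intermediate "ztcqx", final "tcqxz".
(Check on "seminara": → "semin" → "emins" ✓)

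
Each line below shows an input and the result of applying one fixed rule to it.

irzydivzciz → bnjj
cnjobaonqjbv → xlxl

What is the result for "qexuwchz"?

Rule — keep one character in every 3, starting at position 2 (positions 2nd, 5th, 8th, ...), then shift every letter 10 places forward in the alphabet (wrapping around).
Applying both steps to "qexuwchz": "ewz", then "ogj".
(Check on "irzydivzciz": → "rdzz" → "bnjj" ✓)

ogj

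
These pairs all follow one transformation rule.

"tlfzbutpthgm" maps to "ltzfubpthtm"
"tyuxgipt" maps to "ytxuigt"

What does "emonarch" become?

menorah

The pattern: swap each adjacent pair of characters (1↔2, 3↔4, ...), then delete the last character.
"emonarch" → "menorahc" → "menorah".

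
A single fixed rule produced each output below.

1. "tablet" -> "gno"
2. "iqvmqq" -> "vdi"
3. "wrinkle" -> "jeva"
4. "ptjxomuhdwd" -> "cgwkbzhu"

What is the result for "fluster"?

Looking at the pairs, the operation is to delete the last 3 characters, then shift every letter 13 places forward in the alphabet (wrapping around) — i.e. ROT13.
On "fluster" that produces "syhf".

syhf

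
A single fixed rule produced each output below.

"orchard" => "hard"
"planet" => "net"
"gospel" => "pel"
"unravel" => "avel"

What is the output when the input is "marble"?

The rule is to delete the first 3 characters.
For "marble" the result is "ble".

ble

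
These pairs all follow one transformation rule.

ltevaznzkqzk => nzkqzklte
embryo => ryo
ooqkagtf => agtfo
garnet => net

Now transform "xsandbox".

dboxx

Rule — swap the front and back halves of the string, then delete the last 3 characters.
Starting from "xsandbox": after the first operation, "dboxxsan"; after the second, "dboxx".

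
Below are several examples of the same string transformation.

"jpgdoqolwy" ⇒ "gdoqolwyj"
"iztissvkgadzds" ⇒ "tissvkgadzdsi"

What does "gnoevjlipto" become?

Rule — move the first 2 characters to the end (rotate left by 2), then delete the last character.
On "gnoevjlipto": the first step gives "oevjliptogn", and the second then gives "oevjliptog".

oevjliptog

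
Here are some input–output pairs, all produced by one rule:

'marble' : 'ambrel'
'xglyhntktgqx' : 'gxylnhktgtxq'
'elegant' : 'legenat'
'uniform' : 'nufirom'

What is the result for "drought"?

The rule is to swap each adjacent pair of characters (1↔2, 3↔4, ...).
For "drought" the result is "rduohgt".

rduohgt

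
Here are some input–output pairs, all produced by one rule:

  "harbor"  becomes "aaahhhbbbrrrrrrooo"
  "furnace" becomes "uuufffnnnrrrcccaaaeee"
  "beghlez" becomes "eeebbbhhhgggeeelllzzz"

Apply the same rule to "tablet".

The pattern: swap each adjacent pair of characters (1↔2, 3↔4, ...), then repeat every character 3 times.
For "tablet", step one produces "atlbte"; step two turns that into "aaatttlllbbbttteee".

aaatttlllbbbttteee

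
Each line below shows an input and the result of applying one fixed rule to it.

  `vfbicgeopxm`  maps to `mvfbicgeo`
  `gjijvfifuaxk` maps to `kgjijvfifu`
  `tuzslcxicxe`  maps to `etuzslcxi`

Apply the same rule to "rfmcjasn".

Each output is the input with this applied: move the last character to the front, then delete the last 2 characters.
"rfmcjasn" → "nrfmcjas" → "nrfmcj".

nrfmcj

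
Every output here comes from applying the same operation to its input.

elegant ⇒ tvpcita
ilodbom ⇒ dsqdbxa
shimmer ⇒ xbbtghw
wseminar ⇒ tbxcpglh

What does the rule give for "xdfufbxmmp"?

ujuqmbbems

Each output is the input with this applied: shift every letter 11 places backward in the alphabet (wrapping around), then move the first 2 characters to the end (rotate left by 2).
For "xdfufbxmmp", step one produces "msujuqmbbe"; step two turns that into "ujuqmbbems".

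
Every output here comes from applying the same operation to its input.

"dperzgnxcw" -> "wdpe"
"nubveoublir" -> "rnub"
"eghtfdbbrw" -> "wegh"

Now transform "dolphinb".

Each output is the input with this applied: move the last character to the front, then keep only the first 4 characters.
Applying that to "dolphinb" gives "bdol".

bdol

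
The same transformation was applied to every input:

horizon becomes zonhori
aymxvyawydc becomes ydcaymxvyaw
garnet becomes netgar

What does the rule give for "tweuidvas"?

Looking at the pairs, the operation is to move the last 3 characters to the front (rotate right by 3).
Applying that to "tweuidvas" gives "vastweuid".

vastweuid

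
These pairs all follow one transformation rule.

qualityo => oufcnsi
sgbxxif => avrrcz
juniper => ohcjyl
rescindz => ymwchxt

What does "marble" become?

ulvfy

Rule — shift every letter 6 places backward in the alphabet (wrapping around), then delete the first character.
On "marble" that produces "ulvfy".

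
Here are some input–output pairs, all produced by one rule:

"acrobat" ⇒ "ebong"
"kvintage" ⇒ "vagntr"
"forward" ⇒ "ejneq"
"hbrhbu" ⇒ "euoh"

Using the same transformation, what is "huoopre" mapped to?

Each output is the input with this applied: shift every letter 13 places forward in the alphabet (wrapping around) — i.e. ROT13, then delete the first 2 characters.
Working it through for "huoopre": intermediate "uhbbcer", final "bbcer".

bbcer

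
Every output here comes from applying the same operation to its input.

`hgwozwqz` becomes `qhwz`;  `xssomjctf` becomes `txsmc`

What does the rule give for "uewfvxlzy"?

zuwvl

Looking at the pairs, the operation is to move the last 2 characters to the front (rotate right by 2), then keep every other character starting from the first (positions 1st, 3rd, 5th, ...).
On "uewfvxlzy": the first step gives "zyuewfvxl", and the second then gives "zuwvl".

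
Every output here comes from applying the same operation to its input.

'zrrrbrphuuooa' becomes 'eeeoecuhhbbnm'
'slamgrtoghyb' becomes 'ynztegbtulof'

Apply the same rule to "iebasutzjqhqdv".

The rule is to shift every letter 13 places forward in the alphabet (wrapping around) — i.e. ROT13, then move the first character to the end.
Applying both steps to "iebasutzjqhqdv": "vronfhgmwdudqi", then "ronfhgmwdudqiv".
(Check on "slamgrtoghyb": → "fynztegbtulo" → "ynztegbtulof" ✓)

ronfhgmwdudqiv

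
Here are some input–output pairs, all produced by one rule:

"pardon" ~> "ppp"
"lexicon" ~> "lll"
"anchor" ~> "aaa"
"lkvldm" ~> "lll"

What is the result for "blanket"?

bbb

The transformation: repeat every character 3 times, then keep only the first 3 characters.
On "blanket": the first step gives "bbblllaaannnkkkeeettt", and the second then gives "bbb".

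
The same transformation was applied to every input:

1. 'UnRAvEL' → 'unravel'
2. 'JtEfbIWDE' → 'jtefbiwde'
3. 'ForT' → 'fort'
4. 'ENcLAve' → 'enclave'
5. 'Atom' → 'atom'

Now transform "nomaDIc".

nomadic

The pattern: convert every letter to lowercase.
So "nomaDIc" becomes "nomadic".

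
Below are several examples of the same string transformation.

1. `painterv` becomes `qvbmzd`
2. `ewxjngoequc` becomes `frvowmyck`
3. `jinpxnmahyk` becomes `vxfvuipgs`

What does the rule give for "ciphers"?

xpmza

Each output is the input with this applied: delete the first 2 characters, then shift every letter 8 places forward in the alphabet (wrapping around).
Starting from "ciphers": after the first operation, "phers"; after the second, "xpmza".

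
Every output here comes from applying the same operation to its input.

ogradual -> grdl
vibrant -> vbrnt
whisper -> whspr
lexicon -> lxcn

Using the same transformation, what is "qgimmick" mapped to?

Each output is the input with this applied: remove every vowel.
On "qgimmick" that produces "qgmmck".

qgmmck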